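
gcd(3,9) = 3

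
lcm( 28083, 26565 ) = 982905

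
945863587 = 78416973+867446614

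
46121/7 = 46121/7=6588.71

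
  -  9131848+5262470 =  - 3869378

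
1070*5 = 5350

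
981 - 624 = 357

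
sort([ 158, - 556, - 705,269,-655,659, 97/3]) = [- 705, - 655, - 556  ,  97/3,  158, 269,659]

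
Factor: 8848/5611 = 2^4*7^1*31^ ( - 1)*79^1 * 181^(-1) 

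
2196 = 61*36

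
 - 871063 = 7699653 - 8570716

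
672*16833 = 11311776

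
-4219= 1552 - 5771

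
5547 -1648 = 3899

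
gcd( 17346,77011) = 1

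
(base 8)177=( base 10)127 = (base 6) 331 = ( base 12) a7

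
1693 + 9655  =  11348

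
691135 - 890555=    - 199420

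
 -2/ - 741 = 2/741 = 0.00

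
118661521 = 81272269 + 37389252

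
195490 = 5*39098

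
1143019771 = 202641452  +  940378319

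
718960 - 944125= -225165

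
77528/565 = 137  +  123/565 = 137.22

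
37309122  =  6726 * 5547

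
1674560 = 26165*64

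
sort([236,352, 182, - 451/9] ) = [  -  451/9, 182 , 236, 352]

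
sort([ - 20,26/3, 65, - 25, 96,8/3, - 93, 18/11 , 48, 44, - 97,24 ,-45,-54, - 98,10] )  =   [ - 98, - 97, - 93,-54, - 45,- 25, - 20,  18/11, 8/3,  26/3,10 , 24, 44,48 , 65, 96]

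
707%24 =11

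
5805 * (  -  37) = -214785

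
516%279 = 237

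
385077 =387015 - 1938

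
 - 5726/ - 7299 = 5726/7299 = 0.78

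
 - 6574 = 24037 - 30611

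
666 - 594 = 72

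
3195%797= 7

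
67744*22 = 1490368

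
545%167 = 44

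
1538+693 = 2231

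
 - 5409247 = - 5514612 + 105365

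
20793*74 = 1538682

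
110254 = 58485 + 51769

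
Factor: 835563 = 3^1*19^1 * 107^1 *137^1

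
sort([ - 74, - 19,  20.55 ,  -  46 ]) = [ - 74, - 46, - 19,20.55 ] 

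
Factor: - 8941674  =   - 2^1*3^1*7^1*212897^1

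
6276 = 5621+655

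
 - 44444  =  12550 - 56994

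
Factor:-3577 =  - 7^2*73^1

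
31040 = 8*3880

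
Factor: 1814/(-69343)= - 2^1*17^( - 1 ) *907^1*4079^( - 1)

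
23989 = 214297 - 190308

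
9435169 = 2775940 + 6659229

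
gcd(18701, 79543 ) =1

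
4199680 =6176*680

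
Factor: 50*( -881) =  - 2^1*5^2*881^1 =- 44050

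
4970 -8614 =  - 3644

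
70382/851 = 70382/851 = 82.71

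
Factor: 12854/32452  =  2^ ( - 1) * 7^(-1)*19^(  -  1) * 61^( - 1)*6427^1=6427/16226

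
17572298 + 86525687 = 104097985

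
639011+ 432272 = 1071283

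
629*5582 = 3511078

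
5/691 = 5/691 =0.01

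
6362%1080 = 962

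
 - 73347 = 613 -73960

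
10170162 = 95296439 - 85126277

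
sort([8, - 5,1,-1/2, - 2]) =[ - 5, - 2, - 1/2,1, 8 ]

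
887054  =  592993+294061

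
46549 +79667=126216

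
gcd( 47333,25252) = 1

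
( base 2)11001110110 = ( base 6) 11354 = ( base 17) 5c5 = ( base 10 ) 1654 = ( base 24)2km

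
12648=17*744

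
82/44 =41/22 = 1.86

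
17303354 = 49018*353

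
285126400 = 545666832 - 260540432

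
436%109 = 0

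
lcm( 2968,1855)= 14840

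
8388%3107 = 2174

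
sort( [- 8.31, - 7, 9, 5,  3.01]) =[ -8.31, - 7, 3.01, 5, 9]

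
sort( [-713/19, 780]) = [ - 713/19,780 ]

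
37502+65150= 102652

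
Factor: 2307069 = 3^3 *85447^1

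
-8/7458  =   - 1+3725/3729= - 0.00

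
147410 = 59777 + 87633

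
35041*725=25404725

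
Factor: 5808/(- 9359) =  - 2^4 *3^1*7^(-2)*11^2*191^( - 1)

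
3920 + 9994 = 13914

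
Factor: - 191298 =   -  2^1 * 3^1*31883^1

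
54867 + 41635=96502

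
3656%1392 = 872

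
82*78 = 6396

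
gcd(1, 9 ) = 1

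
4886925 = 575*8499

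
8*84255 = 674040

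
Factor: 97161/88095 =5^( - 1)*7^( - 1)*139^1*233^1*839^( - 1) = 32387/29365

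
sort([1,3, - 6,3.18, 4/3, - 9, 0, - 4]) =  [ -9, - 6, - 4,  0, 1, 4/3,3, 3.18]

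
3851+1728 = 5579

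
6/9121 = 6/9121 = 0.00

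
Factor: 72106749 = 3^2*11^1 *13^1*  179^1*313^1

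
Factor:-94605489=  - 3^5* 11^1*35393^1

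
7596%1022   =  442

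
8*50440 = 403520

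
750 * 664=498000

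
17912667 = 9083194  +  8829473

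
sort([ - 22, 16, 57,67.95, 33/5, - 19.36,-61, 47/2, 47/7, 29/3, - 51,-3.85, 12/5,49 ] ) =[ - 61, - 51, -22, - 19.36, - 3.85, 12/5, 33/5, 47/7, 29/3,16,47/2, 49,57, 67.95] 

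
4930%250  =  180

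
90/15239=90/15239  =  0.01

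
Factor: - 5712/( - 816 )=7 = 7^1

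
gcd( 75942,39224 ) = 2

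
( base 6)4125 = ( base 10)917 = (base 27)16q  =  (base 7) 2450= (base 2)1110010101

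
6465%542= 503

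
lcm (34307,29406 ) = 205842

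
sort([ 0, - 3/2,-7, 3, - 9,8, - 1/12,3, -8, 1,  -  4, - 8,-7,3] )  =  [ - 9,-8, - 8,-7, - 7, - 4, - 3/2, - 1/12,0,1, 3, 3 , 3, 8]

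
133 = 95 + 38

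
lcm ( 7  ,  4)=28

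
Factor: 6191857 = 7^1*619^1 * 1429^1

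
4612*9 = 41508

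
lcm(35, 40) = 280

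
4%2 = 0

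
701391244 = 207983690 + 493407554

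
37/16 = 2+5/16 = 2.31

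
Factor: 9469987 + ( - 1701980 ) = 7768007 = 13^1*597539^1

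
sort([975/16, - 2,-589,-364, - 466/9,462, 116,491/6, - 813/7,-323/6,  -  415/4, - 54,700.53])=[ - 589,-364, - 813/7,  -  415/4,- 54, - 323/6  , - 466/9, - 2 , 975/16, 491/6,116, 462, 700.53]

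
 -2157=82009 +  - 84166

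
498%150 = 48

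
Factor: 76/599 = 2^2*19^1*599^(-1 ) 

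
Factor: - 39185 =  - 5^1*17^1*461^1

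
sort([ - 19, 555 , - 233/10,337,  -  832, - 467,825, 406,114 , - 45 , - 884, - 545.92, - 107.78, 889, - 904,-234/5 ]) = [ - 904, - 884,-832,-545.92, - 467, - 107.78,-234/5,-45 , - 233/10, - 19,114,337,406,555, 825,889]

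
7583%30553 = 7583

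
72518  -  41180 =31338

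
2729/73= 37 + 28/73= 37.38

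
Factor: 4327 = 4327^1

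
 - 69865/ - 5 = 13973/1 = 13973.00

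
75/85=15/17= 0.88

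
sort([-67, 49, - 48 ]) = [ - 67,-48, 49]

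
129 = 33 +96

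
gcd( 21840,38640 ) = 1680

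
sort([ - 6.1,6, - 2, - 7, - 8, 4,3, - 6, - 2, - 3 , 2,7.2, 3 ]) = [ - 8, - 7,-6.1, - 6, - 3, -2,-2, 2,3, 3,4,  6,7.2 ]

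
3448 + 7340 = 10788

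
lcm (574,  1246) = 51086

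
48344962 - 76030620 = -27685658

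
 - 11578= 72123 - 83701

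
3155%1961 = 1194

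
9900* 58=574200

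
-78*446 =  - 34788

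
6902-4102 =2800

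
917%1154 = 917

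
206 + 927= 1133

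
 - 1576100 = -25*63044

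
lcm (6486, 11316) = 531852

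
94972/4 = 23743 = 23743.00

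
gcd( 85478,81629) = 1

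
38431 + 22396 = 60827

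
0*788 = 0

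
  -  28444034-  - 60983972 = 32539938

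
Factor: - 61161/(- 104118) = 551/938 =2^ ( - 1)*7^( - 1) * 19^1*29^1 * 67^( - 1)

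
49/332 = 49/332 = 0.15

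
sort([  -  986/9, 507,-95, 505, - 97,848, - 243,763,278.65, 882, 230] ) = [ - 243, - 986/9, - 97, - 95, 230,278.65,505,507, 763,848, 882]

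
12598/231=12598/231 = 54.54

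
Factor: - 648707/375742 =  - 2^( - 1) *223^1*2909^1 * 187871^( - 1) 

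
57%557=57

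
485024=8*60628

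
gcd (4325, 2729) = 1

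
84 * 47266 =3970344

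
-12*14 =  - 168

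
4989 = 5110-121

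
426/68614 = 213/34307= 0.01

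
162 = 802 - 640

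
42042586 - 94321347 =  - 52278761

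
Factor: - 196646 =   -  2^1*98323^1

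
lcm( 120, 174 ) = 3480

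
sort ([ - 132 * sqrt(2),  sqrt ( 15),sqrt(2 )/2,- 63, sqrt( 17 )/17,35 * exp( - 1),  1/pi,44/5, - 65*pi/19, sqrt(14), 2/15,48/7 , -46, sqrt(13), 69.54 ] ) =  [-132 * sqrt( 2), - 63, - 46,-65*pi/19,2/15, sqrt(17)/17, 1/pi, sqrt(2) /2,sqrt(13 ),sqrt ( 14),sqrt(15 ),48/7,44/5 , 35 * exp( -1),69.54 ] 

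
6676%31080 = 6676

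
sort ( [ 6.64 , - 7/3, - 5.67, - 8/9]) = [ - 5.67,-7/3 , -8/9, 6.64]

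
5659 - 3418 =2241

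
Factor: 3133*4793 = 13^1*241^1 * 4793^1  =  15016469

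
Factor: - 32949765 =  -  3^2*5^1*732217^1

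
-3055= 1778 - 4833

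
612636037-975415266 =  - 362779229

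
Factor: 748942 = 2^1*19^1*19709^1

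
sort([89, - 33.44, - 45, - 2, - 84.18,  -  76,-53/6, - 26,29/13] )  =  [ - 84.18, - 76, - 45, - 33.44,  -  26, - 53/6, - 2,29/13,89 ] 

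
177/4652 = 177/4652 = 0.04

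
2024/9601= 2024/9601 = 0.21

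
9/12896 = 9/12896 = 0.00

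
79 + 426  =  505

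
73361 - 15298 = 58063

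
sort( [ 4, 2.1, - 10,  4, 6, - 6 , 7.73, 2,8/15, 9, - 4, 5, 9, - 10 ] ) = [ - 10, - 10, - 6, - 4, 8/15, 2, 2.1, 4, 4, 5 , 6, 7.73, 9, 9 ]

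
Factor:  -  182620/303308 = -5^1*23^1*191^(  -  1 ) = -  115/191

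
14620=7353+7267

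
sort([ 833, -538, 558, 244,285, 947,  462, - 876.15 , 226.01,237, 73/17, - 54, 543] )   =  [ - 876.15, - 538,-54, 73/17,226.01,  237 , 244, 285, 462, 543 , 558, 833,947 ] 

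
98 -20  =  78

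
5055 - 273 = 4782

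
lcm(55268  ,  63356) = 2597596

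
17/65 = 17/65 = 0.26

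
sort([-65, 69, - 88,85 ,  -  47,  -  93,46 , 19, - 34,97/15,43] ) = [ - 93,- 88, - 65 , - 47, - 34, 97/15,19,  43,46, 69 , 85]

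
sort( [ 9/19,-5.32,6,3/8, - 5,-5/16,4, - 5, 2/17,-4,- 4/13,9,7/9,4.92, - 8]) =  [  -  8, - 5.32, - 5, - 5,-4,- 5/16, - 4/13 , 2/17,3/8,9/19,7/9,4, 4.92,6, 9]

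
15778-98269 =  - 82491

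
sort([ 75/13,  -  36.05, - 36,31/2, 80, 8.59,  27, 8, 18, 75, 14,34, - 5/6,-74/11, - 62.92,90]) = [ - 62.92, - 36.05,-36, - 74/11, - 5/6,75/13, 8, 8.59,14, 31/2,  18, 27  ,  34,75 , 80, 90 ] 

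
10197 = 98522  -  88325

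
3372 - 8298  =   - 4926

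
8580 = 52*165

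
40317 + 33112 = 73429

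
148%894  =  148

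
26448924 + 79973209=106422133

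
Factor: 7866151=7866151^1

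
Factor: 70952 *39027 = 2769043704 = 2^3*3^1*7^2*181^1*13009^1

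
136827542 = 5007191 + 131820351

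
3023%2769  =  254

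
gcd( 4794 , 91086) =4794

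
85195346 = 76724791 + 8470555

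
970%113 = 66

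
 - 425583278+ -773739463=-1199322741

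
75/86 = 75/86 = 0.87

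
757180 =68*11135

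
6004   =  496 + 5508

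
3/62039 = 3/62039=0.00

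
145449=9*16161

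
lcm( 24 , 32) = 96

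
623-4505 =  - 3882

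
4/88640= 1/22160=0.00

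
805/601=1 + 204/601 =1.34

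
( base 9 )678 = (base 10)557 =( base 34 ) GD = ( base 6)2325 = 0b1000101101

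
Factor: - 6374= -2^1 * 3187^1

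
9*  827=7443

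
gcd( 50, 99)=1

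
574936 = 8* 71867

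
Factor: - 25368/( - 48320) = 2^( - 3)*3^1 * 5^(- 1)*7^1 = 21/40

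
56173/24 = 2340+13/24 = 2340.54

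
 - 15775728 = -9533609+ - 6242119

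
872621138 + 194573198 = 1067194336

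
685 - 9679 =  - 8994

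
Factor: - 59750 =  - 2^1*5^3*239^1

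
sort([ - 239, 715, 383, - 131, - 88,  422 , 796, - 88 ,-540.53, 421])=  [-540.53, - 239,  -  131, - 88, - 88,383 , 421,  422,715,796]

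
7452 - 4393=3059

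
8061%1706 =1237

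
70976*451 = 32010176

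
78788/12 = 19697/3=6565.67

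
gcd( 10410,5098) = 2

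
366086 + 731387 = 1097473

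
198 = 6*33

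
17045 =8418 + 8627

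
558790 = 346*1615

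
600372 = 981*612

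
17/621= 17/621 = 0.03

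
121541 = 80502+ 41039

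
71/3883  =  71/3883=0.02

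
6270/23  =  272 + 14/23 = 272.61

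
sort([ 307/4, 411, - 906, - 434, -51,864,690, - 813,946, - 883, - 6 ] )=[  -  906, - 883, - 813,- 434, - 51,-6,307/4 , 411,690,864,  946] 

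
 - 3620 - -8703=5083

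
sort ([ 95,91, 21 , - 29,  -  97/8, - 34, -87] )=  [ - 87,-34, - 29,  -  97/8,21,91, 95 ]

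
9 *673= 6057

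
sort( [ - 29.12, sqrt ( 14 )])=[ - 29.12,sqrt( 14)]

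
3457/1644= 2+ 169/1644 = 2.10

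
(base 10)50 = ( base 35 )1f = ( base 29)1L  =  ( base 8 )62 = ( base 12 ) 42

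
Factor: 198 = 2^1*3^2*11^1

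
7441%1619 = 965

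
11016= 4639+6377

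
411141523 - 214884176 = 196257347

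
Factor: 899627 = 47^1*19141^1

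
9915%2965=1020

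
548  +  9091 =9639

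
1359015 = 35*38829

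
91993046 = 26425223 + 65567823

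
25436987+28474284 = 53911271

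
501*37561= 18818061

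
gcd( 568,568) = 568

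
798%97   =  22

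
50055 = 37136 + 12919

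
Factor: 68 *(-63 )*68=-291312 = -  2^4*3^2*7^1 *17^2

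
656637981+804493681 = 1461131662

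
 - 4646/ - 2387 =1+2259/2387 = 1.95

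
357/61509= 17/2929 = 0.01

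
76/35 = 2 + 6/35  =  2.17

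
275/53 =275/53 = 5.19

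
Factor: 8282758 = 2^1 * 11^1*383^1*983^1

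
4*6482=25928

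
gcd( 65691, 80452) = 1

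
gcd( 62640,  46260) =180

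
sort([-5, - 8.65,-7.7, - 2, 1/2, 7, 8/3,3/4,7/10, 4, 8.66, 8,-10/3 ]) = [  -  8.65, - 7.7, - 5 , - 10/3 , -2,1/2, 7/10,3/4, 8/3, 4 , 7, 8,  8.66]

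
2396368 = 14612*164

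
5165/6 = 5165/6 = 860.83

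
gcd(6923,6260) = 1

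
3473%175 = 148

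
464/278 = 1  +  93/139 = 1.67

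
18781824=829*22656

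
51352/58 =885 + 11/29 = 885.38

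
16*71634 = 1146144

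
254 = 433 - 179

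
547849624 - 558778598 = - 10928974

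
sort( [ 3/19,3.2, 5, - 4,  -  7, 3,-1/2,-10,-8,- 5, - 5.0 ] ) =[ - 10, - 8, - 7, -5, - 5.0 ,-4, - 1/2, 3/19  ,  3, 3.2 , 5 ] 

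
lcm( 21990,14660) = 43980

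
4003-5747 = - 1744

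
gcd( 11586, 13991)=1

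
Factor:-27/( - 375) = 3^2*5^( - 3 ) = 9/125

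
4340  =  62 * 70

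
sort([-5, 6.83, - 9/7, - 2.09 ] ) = [ - 5, - 2.09, - 9/7,6.83] 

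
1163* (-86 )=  - 100018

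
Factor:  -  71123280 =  - 2^4*3^1 * 5^1 *296347^1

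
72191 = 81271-9080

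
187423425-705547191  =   - 518123766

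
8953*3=26859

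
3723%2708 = 1015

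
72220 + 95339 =167559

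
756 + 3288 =4044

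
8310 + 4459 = 12769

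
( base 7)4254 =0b10111100101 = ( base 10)1509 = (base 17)53D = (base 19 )438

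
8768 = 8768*1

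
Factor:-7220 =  - 2^2*5^1*19^2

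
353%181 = 172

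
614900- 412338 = 202562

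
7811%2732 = 2347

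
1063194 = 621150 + 442044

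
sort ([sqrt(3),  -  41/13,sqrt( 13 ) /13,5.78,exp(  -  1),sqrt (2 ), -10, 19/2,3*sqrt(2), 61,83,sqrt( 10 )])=[ - 10, - 41/13,sqrt( 13)/13,exp( - 1 ),  sqrt(2 ),  sqrt(3 ),sqrt(10),3*sqrt( 2),5.78,19/2, 61 , 83]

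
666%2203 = 666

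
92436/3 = 30812 = 30812.00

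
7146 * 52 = 371592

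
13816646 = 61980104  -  48163458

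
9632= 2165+7467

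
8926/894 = 4463/447=9.98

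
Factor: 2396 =2^2*599^1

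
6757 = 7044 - 287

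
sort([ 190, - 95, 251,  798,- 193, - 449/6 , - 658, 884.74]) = [ - 658, - 193, - 95, - 449/6,  190, 251,798, 884.74]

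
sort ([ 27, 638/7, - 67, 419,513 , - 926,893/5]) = [ - 926, - 67, 27,638/7,893/5,419, 513] 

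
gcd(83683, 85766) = 1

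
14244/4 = 3561  =  3561.00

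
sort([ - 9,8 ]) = [ - 9,  8 ]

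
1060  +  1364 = 2424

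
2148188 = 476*4513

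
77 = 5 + 72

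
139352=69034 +70318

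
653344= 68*9608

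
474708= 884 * 537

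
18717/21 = 891 + 2/7 = 891.29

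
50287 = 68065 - 17778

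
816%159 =21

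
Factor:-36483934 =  - 2^1  *  23^1* 793129^1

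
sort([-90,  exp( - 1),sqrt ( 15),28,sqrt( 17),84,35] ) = [ - 90,exp( - 1 ),sqrt(15),sqrt(17),28,35,84 ] 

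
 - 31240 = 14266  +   - 45506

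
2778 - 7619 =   -  4841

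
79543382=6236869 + 73306513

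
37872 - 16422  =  21450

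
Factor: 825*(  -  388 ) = -2^2*3^1*5^2 * 11^1*97^1= - 320100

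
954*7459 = 7115886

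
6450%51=24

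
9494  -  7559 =1935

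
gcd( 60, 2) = 2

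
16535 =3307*5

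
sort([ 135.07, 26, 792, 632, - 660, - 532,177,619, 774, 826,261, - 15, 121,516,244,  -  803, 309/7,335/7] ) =[-803, - 660, - 532,-15, 26 , 309/7, 335/7, 121, 135.07, 177, 244, 261, 516,  619,632, 774, 792, 826] 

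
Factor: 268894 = 2^1*31^1*4337^1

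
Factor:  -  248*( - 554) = 137392=2^4 * 31^1*277^1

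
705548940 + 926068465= 1631617405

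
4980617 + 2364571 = 7345188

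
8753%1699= 258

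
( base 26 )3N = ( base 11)92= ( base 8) 145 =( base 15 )6B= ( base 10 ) 101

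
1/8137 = 1/8137 = 0.00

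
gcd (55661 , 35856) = 1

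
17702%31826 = 17702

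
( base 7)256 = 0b10001011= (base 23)61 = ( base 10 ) 139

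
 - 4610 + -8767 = - 13377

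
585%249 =87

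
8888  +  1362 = 10250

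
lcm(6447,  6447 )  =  6447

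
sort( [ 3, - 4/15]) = [ - 4/15,3 ]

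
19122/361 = 19122/361=52.97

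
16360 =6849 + 9511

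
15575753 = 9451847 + 6123906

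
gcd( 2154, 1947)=3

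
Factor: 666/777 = 2^1*3^1*7^( - 1) = 6/7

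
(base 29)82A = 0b1101010001100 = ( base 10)6796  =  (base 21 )f8d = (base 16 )1A8C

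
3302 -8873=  - 5571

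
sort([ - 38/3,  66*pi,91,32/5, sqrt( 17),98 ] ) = [ - 38/3,  sqrt(17 ), 32/5,  91,98,66*pi ] 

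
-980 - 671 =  - 1651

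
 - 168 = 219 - 387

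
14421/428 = 14421/428 = 33.69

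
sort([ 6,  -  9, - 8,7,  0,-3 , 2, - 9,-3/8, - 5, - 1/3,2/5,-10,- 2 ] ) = [ - 10, - 9, - 9 , - 8 , - 5, - 3, - 2, -3/8,-1/3, 0, 2/5, 2,  6,7 ] 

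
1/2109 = 1/2109= 0.00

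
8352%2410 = 1122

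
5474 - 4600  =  874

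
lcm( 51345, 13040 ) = 821520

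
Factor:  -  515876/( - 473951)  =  2^2*128969^1*473951^( - 1 )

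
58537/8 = 58537/8 = 7317.12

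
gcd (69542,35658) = 2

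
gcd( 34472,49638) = 2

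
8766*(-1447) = -12684402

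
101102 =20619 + 80483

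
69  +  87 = 156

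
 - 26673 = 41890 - 68563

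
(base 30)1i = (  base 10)48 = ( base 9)53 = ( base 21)26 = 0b110000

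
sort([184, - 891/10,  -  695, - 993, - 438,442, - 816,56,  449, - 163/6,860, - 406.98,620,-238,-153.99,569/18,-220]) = [ - 993,-816,-695,  -  438,-406.98,  -  238, - 220,-153.99, - 891/10,-163/6, 569/18, 56,184,  442,449, 620, 860]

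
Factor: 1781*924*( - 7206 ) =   -  2^3 * 3^2 * 7^1 *11^1 * 13^1*137^1 * 1201^1= - 11858510664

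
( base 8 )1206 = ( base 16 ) 286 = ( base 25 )10l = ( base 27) NP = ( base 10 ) 646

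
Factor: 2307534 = 2^1*3^1 * 384589^1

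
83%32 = 19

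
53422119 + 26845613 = 80267732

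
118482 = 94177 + 24305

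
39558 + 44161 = 83719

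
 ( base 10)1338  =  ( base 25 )23d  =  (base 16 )53A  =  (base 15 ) 5e3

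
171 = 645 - 474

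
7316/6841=1 + 475/6841 = 1.07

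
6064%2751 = 562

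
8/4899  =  8/4899 =0.00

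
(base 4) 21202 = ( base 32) j2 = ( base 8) 1142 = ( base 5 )4420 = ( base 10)610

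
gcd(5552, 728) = 8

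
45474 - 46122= -648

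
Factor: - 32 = - 2^5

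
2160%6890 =2160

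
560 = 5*112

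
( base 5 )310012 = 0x2717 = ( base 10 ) 10007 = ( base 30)B3H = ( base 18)1cfh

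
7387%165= 127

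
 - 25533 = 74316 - 99849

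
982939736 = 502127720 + 480812016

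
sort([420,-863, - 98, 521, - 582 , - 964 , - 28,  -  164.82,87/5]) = [-964, - 863, - 582, - 164.82, - 98,  -  28, 87/5,420,521] 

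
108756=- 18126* ( - 6)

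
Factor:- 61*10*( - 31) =2^1 * 5^1* 31^1*61^1 = 18910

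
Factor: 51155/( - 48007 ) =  - 5^1*13^1*61^( - 1 ) = -  65/61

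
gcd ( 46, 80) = 2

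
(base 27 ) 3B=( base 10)92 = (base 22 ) 44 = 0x5C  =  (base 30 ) 32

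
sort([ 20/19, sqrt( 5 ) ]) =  [ 20/19,sqrt ( 5 )] 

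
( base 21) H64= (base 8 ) 16713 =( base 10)7627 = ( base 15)23d7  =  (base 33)704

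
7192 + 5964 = 13156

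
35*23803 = 833105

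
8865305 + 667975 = 9533280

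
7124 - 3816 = 3308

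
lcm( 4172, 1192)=8344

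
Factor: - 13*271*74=-260702 = -2^1*13^1 * 37^1*271^1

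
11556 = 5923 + 5633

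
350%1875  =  350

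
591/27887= 591/27887=0.02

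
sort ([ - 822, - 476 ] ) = [ - 822, - 476 ] 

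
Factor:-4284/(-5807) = 2^2*3^2*7^1*17^1*5807^(-1)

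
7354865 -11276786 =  - 3921921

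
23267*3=69801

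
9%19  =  9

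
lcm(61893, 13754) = 123786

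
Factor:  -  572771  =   - 53^1 *101^1 * 107^1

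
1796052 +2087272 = 3883324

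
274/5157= 274/5157 = 0.05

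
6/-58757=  - 1 + 58751/58757 = -0.00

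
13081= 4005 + 9076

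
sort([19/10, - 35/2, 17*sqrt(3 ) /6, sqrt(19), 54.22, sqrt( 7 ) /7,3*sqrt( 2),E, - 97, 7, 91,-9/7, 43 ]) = [ - 97 , - 35/2, - 9/7, sqrt( 7 )/7,  19/10, E, 3*sqrt( 2 ), sqrt(19),  17*sqrt( 3 )/6, 7,43, 54.22, 91 ]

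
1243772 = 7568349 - 6324577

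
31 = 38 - 7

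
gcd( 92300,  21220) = 20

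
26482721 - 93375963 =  - 66893242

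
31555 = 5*6311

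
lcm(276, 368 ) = 1104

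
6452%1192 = 492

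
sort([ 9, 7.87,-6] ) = [-6 , 7.87, 9]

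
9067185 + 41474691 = 50541876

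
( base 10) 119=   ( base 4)1313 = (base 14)87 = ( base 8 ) 167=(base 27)4b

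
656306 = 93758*7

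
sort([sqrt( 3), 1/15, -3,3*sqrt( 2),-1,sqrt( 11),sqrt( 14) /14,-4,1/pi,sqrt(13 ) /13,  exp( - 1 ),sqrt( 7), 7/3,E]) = [- 4,  -  3, - 1,1/15,sqrt(14 ) /14,sqrt(13)/13,1/pi, exp (-1),  sqrt(3 ),7/3, sqrt( 7),E,sqrt( 11 ),  3*sqrt( 2)]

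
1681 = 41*41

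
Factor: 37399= 149^1*251^1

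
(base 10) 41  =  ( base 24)1h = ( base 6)105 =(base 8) 51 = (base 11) 38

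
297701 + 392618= 690319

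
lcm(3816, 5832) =309096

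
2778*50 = 138900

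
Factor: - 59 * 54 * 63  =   - 200718=- 2^1* 3^5*7^1 * 59^1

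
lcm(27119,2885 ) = 135595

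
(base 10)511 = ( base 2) 111111111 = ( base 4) 13333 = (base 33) FG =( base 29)hi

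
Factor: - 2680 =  - 2^3*5^1*67^1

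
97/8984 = 97/8984  =  0.01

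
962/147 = 962/147 =6.54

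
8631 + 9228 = 17859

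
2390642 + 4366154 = 6756796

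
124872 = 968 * 129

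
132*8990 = 1186680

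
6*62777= 376662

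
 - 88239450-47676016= - 135915466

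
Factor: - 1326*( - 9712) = 2^5* 3^1*13^1*17^1*607^1 = 12878112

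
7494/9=2498/3 =832.67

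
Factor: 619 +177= 2^2*199^1=796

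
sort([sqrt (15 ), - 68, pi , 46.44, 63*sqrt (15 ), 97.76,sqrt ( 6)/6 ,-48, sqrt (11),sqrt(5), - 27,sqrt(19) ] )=[ - 68  , - 48,-27, sqrt( 6) /6,sqrt (5 ), pi,sqrt(11), sqrt(15), sqrt(19),46.44, 97.76, 63*sqrt(15 ) ]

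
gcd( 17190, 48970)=10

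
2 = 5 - 3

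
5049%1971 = 1107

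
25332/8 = 3166 + 1/2 = 3166.50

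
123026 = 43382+79644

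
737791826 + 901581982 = 1639373808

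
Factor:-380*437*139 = -2^2*5^1*19^2 * 23^1*139^1 = -23082340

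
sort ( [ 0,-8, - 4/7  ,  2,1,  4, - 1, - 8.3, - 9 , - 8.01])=[ - 9, - 8.3,-8.01,-8, - 1,-4/7,0,1,2, 4]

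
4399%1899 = 601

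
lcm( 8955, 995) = 8955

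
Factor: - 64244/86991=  - 2^2 * 3^(  -  1 )*107^ ( - 1 )*271^( - 1)* 16061^1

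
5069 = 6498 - 1429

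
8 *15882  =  127056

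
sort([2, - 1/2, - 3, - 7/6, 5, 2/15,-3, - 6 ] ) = [ - 6, - 3,- 3, -7/6, - 1/2, 2/15,2,  5 ] 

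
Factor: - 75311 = - 127^1 * 593^1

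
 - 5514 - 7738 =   -  13252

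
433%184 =65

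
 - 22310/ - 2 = 11155  +  0/1 = 11155.00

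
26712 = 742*36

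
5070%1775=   1520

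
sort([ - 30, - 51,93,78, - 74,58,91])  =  [  -  74, - 51,- 30,58,78, 91 , 93] 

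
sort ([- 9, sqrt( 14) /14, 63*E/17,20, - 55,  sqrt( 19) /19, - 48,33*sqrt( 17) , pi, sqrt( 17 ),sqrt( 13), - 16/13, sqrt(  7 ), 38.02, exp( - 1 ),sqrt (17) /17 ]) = [-55, - 48,-9, - 16/13,sqrt( 19 )/19,sqrt( 17 )/17,sqrt( 14 )/14,  exp (- 1 ),  sqrt (7), pi, sqrt( 13),sqrt(17),63*E/17,20,38.02, 33*sqrt(17)]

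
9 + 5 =14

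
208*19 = 3952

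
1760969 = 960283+800686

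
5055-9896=-4841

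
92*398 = 36616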